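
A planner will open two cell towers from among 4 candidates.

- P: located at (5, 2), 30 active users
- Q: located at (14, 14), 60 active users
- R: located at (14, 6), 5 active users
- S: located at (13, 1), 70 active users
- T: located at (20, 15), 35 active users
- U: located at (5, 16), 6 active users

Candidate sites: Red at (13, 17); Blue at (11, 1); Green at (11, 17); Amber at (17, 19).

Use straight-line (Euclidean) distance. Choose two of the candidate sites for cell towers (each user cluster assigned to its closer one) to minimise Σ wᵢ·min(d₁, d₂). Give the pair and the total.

{Red, Blue}, total 844.6

Evaluate every pair (each demand assigned to the nearer of the two):
  {Red, Blue}: total = 844.6
  {Blue, Amber}: total = 950.7
  {Blue, Green}: total = 965.4
  {Red, Amber}: total = 2098.3
  {Green, Amber}: total = 2136.4
  {Red, Green}: total = 2140.9
Best pair: {Red, Blue} with total 844.6.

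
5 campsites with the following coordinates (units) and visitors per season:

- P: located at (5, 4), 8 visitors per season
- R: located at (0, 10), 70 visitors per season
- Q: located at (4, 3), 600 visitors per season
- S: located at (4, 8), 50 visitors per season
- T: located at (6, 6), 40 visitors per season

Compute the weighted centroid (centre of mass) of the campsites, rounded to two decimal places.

(3.75, 4.13)

The minimiser of Σwᵢ‖p−pᵢ‖² is the weighted centroid p* = (Σwᵢpᵢ)/(Σwᵢ).
Σwᵢ = 768.
Σwᵢxᵢ = 8·5 + 70·0 + 600·4 + 50·4 + 40·6 = 2880.
Σwᵢyᵢ = 8·4 + 70·10 + 600·3 + 50·8 + 40·6 = 3172.
x* = 2880/768 = 3.75, y* = 3172/768 = 4.13.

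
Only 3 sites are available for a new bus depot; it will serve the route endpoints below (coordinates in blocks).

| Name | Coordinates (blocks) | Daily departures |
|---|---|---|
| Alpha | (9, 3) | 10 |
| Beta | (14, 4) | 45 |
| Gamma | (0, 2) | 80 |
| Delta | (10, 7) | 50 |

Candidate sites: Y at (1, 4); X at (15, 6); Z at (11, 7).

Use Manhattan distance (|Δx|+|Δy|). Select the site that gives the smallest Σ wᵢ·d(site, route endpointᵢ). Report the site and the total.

Y, total 1515 blocks

Total weighted distance at each candidate:
  Y (1, 4): total = 1515
  X (15, 6): total = 2045
  Z (11, 7): total = 1660
Minimum is at Y with total 1515 blocks.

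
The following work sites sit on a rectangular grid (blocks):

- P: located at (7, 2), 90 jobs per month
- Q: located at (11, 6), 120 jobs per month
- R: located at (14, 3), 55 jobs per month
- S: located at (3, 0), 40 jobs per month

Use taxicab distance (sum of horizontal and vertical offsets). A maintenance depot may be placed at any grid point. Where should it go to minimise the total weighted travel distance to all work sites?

Manhattan distance separates: Σwᵢ(|x−xᵢ|+|y−yᵢ|) = Σwᵢ|x−xᵢ| + Σwᵢ|y−yᵢ|, so x and y are optimised independently as 1-D weighted medians.
Total weight W = 305; half = 152.5.
x-coordinate, sorted with cumulative weight:
  x=3 (S, w=40) cum 40
  x=7 (P, w=90) cum 130
  x=11 (Q, w=120) cum 250  ← median
  x=14 (R, w=55) cum 305
⇒ x* = 11
y-coordinate, sorted with cumulative weight:
  y=0 (S, w=40) cum 40
  y=2 (P, w=90) cum 130
  y=3 (R, w=55) cum 185  ← median
  y=6 (Q, w=120) cum 305
⇒ y* = 3

(11, 3)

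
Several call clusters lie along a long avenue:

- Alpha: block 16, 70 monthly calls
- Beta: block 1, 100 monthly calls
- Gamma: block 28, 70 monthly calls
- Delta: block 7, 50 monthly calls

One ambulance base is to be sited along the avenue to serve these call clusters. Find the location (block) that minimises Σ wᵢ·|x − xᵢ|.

For a sum of weighted absolute distances on a line, the optimum is the weighted median (not the mean). Total weight W = 290; half-weight = 145.
Sort by position and accumulate weight:
  block 1 (Beta, w=100) → cum 100
  block 7 (Delta, w=50) → cum 150  ≥ 145 → median here
  block 16 (Alpha, w=70) → cum 220
  block 28 (Gamma, w=70) → cum 290
Optimal location: block 7.

x = 7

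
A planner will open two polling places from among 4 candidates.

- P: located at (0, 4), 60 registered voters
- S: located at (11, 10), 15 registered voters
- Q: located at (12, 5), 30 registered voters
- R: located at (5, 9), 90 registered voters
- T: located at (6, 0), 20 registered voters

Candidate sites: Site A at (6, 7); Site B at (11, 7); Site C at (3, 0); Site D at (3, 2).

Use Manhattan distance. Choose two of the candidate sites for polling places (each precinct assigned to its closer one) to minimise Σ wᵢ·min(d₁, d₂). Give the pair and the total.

Evaluate every pair (each demand assigned to the nearer of the two):
  {Site A, Site D}: total = 1030
  {Site A, Site B}: total = 1085
  {Site A, Site C}: total = 1110
  {Site B, Site D}: total = 1255
  {Site B, Site C}: total = 1335
  {Site C, Site D}: total = 1770
Best pair: {Site A, Site D} with total 1030.

{Site A, Site D}, total 1030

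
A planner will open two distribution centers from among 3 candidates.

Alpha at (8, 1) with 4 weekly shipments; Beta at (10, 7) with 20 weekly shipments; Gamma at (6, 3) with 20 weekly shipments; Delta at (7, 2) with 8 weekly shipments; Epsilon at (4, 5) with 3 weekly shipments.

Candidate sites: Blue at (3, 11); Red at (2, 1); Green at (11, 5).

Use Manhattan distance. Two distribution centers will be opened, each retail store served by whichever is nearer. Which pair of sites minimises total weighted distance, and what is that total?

{Red, Green}, total 270

Evaluate every pair (each demand assigned to the nearer of the two):
  {Red, Green}: total = 270
  {Blue, Green}: total = 305
  {Blue, Red}: total = 430
Best pair: {Red, Green} with total 270.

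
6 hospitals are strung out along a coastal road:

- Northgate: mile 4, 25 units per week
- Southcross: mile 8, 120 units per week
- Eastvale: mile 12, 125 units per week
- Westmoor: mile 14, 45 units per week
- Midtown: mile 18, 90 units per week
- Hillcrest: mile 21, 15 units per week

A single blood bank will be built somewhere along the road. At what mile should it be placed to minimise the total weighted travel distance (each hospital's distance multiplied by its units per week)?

x = 12

For a sum of weighted absolute distances on a line, the optimum is the weighted median (not the mean). Total weight W = 420; half-weight = 210.
Sort by position and accumulate weight:
  mile 4 (Northgate, w=25) → cum 25
  mile 8 (Southcross, w=120) → cum 145
  mile 12 (Eastvale, w=125) → cum 270  ≥ 210 → median here
  mile 14 (Westmoor, w=45) → cum 315
  mile 18 (Midtown, w=90) → cum 405
  mile 21 (Hillcrest, w=15) → cum 420
Optimal location: mile 12.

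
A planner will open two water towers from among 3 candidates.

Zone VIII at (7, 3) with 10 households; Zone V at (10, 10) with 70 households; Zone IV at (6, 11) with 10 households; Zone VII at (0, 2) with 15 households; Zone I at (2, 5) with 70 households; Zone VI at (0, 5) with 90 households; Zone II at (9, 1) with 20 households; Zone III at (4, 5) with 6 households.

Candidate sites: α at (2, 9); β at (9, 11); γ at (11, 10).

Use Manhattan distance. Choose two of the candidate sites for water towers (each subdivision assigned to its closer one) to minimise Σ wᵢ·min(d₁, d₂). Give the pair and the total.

Evaluate every pair (each demand assigned to the nearer of the two):
  {α, γ}: total = 1451
  {α, β}: total = 1461
  {β, γ}: total = 2996
Best pair: {α, γ} with total 1451.

{α, γ}, total 1451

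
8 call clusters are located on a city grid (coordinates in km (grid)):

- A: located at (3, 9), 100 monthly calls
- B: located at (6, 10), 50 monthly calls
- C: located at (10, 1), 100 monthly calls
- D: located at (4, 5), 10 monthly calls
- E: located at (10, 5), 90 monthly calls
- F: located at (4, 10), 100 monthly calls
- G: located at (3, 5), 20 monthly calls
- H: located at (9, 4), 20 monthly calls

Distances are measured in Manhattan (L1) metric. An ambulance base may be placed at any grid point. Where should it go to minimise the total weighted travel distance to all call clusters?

(6, 9)

Manhattan distance separates: Σwᵢ(|x−xᵢ|+|y−yᵢ|) = Σwᵢ|x−xᵢ| + Σwᵢ|y−yᵢ|, so x and y are optimised independently as 1-D weighted medians.
Total weight W = 490; half = 245.
x-coordinate, sorted with cumulative weight:
  x=3 (A, w=100) cum 100
  x=3 (G, w=20) cum 120
  x=4 (D, w=10) cum 130
  x=4 (F, w=100) cum 230
  x=6 (B, w=50) cum 280  ← median
  x=9 (H, w=20) cum 300
  x=10 (C, w=100) cum 400
  x=10 (E, w=90) cum 490
⇒ x* = 6
y-coordinate, sorted with cumulative weight:
  y=1 (C, w=100) cum 100
  y=4 (H, w=20) cum 120
  y=5 (D, w=10) cum 130
  y=5 (E, w=90) cum 220
  y=5 (G, w=20) cum 240
  y=9 (A, w=100) cum 340  ← median
  y=10 (B, w=50) cum 390
  y=10 (F, w=100) cum 490
⇒ y* = 9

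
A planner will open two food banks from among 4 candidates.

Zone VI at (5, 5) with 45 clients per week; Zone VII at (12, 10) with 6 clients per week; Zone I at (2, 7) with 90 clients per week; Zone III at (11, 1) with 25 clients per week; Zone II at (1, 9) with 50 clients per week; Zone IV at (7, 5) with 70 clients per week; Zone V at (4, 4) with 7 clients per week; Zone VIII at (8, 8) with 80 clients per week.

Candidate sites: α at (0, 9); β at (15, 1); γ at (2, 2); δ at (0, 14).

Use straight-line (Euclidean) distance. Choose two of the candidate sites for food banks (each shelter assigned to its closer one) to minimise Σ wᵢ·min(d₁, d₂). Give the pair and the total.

Evaluate every pair (each demand assigned to the nearer of the two):
  {α, γ}: total = 1867.1
  {α, β}: total = 2003.8
  {β, γ}: total = 2258.2
  {α, δ}: total = 2259.1
  {γ, δ}: total = 2304.9
  {β, δ}: total = 3023.8
Best pair: {α, γ} with total 1867.1.

{α, γ}, total 1867.1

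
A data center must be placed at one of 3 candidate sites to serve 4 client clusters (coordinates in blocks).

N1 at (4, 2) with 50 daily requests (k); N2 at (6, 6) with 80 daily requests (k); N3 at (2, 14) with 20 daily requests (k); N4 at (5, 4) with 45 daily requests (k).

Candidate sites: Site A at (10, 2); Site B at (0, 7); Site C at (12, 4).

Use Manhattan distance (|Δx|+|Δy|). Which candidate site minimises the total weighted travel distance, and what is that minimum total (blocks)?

Total weighted distance at each candidate:
  Site A (10, 2): total = 1655
  Site B (0, 7): total = 1550
  Site C (12, 4): total = 1855
Minimum is at Site B with total 1550 blocks.

Site B, total 1550 blocks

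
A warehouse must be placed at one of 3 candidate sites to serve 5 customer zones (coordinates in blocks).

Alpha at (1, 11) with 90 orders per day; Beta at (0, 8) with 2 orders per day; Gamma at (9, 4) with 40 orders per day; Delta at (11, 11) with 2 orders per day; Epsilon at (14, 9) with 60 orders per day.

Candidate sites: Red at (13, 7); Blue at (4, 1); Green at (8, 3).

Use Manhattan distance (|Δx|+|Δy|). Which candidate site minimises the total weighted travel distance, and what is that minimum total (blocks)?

Total weighted distance at each candidate:
  Red (13, 7): total = 1940
  Blue (4, 1): total = 2626
  Green (8, 3): total = 2198
Minimum is at Red with total 1940 blocks.

Red, total 1940 blocks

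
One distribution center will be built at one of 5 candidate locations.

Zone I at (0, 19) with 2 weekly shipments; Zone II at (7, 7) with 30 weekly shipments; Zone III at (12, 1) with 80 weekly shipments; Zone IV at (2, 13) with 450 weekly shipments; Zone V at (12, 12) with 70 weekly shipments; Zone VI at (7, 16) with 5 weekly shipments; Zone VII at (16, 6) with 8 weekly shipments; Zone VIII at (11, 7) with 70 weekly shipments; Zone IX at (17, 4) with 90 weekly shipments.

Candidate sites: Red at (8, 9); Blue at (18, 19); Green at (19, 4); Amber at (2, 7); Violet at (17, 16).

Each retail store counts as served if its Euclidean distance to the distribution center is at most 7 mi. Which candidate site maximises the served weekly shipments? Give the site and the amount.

Amber, covering 480

Coverage radius r = 7 mi; a point is covered iff (Δx)²+(Δy)² ≤ 7² = 49.
  Red (8, 9): covers {Zone II, Zone V, Zone VIII} → 170
  Blue (18, 19): covers {none} → 0
  Green (19, 4): covers {Zone VII, Zone IX} → 98
  Amber (2, 7): covers {Zone II, Zone IV} → 480
  Violet (17, 16): covers {Zone V} → 70
Maximum coverage at Amber: 480 weekly shipments.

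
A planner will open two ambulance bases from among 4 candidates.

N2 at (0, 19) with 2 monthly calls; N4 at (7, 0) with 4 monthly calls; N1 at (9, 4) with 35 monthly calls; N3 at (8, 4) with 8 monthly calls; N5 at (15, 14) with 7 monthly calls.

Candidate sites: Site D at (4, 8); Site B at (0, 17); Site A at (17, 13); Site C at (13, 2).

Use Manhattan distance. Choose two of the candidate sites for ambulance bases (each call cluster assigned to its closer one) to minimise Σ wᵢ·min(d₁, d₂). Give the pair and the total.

{Site A, Site C}, total 365

Evaluate every pair (each demand assigned to the nearer of the two):
  {Site A, Site C}: total = 365
  {Site B, Site C}: total = 400
  {Site D, Site C}: total = 426
  {Site D, Site A}: total = 474
  {Site D, Site B}: total = 546
  {Site B, Site A}: total = 856
Best pair: {Site A, Site C} with total 365.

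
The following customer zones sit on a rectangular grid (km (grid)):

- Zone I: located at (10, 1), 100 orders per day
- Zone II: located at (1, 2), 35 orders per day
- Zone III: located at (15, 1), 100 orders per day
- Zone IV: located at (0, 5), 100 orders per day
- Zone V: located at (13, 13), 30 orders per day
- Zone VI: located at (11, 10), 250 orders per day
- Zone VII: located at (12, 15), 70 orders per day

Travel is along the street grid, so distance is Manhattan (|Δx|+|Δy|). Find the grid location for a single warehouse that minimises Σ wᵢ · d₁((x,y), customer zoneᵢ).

(11, 10)

Manhattan distance separates: Σwᵢ(|x−xᵢ|+|y−yᵢ|) = Σwᵢ|x−xᵢ| + Σwᵢ|y−yᵢ|, so x and y are optimised independently as 1-D weighted medians.
Total weight W = 685; half = 342.5.
x-coordinate, sorted with cumulative weight:
  x=0 (Zone IV, w=100) cum 100
  x=1 (Zone II, w=35) cum 135
  x=10 (Zone I, w=100) cum 235
  x=11 (Zone VI, w=250) cum 485  ← median
  x=12 (Zone VII, w=70) cum 555
  x=13 (Zone V, w=30) cum 585
  x=15 (Zone III, w=100) cum 685
⇒ x* = 11
y-coordinate, sorted with cumulative weight:
  y=1 (Zone I, w=100) cum 100
  y=1 (Zone III, w=100) cum 200
  y=2 (Zone II, w=35) cum 235
  y=5 (Zone IV, w=100) cum 335
  y=10 (Zone VI, w=250) cum 585  ← median
  y=13 (Zone V, w=30) cum 615
  y=15 (Zone VII, w=70) cum 685
⇒ y* = 10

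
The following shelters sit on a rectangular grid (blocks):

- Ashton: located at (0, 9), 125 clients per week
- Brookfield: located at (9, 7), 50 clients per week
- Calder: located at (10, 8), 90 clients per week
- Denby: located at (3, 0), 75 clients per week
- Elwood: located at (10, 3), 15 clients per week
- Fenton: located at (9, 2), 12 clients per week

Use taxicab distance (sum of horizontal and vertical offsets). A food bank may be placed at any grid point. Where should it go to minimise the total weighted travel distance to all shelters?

(3, 8)

Manhattan distance separates: Σwᵢ(|x−xᵢ|+|y−yᵢ|) = Σwᵢ|x−xᵢ| + Σwᵢ|y−yᵢ|, so x and y are optimised independently as 1-D weighted medians.
Total weight W = 367; half = 183.5.
x-coordinate, sorted with cumulative weight:
  x=0 (Ashton, w=125) cum 125
  x=3 (Denby, w=75) cum 200  ← median
  x=9 (Brookfield, w=50) cum 250
  x=9 (Fenton, w=12) cum 262
  x=10 (Calder, w=90) cum 352
  x=10 (Elwood, w=15) cum 367
⇒ x* = 3
y-coordinate, sorted with cumulative weight:
  y=0 (Denby, w=75) cum 75
  y=2 (Fenton, w=12) cum 87
  y=3 (Elwood, w=15) cum 102
  y=7 (Brookfield, w=50) cum 152
  y=8 (Calder, w=90) cum 242  ← median
  y=9 (Ashton, w=125) cum 367
⇒ y* = 8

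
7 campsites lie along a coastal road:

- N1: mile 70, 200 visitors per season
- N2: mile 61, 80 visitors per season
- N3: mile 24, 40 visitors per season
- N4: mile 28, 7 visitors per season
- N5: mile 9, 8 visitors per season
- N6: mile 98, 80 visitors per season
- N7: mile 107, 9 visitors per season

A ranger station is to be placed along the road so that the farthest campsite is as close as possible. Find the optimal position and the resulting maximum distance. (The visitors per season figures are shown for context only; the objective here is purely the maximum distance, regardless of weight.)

The 1-center on a line is the midpoint of the two extreme points: leftmost at 9, rightmost at 107.
Optimal location = (9 + 107)/2 = 58; maximum distance = (107 − 9)/2 = 49.

location 58, max distance 49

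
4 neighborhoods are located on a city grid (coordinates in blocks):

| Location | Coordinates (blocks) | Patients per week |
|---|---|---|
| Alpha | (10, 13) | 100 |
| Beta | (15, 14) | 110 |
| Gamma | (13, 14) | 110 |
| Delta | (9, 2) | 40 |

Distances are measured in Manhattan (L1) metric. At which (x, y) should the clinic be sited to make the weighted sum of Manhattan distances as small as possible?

Manhattan distance separates: Σwᵢ(|x−xᵢ|+|y−yᵢ|) = Σwᵢ|x−xᵢ| + Σwᵢ|y−yᵢ|, so x and y are optimised independently as 1-D weighted medians.
Total weight W = 360; half = 180.
x-coordinate, sorted with cumulative weight:
  x=9 (Delta, w=40) cum 40
  x=10 (Alpha, w=100) cum 140
  x=13 (Gamma, w=110) cum 250  ← median
  x=15 (Beta, w=110) cum 360
⇒ x* = 13
y-coordinate, sorted with cumulative weight:
  y=2 (Delta, w=40) cum 40
  y=13 (Alpha, w=100) cum 140
  y=14 (Beta, w=110) cum 250  ← median
  y=14 (Gamma, w=110) cum 360
⇒ y* = 14

(13, 14)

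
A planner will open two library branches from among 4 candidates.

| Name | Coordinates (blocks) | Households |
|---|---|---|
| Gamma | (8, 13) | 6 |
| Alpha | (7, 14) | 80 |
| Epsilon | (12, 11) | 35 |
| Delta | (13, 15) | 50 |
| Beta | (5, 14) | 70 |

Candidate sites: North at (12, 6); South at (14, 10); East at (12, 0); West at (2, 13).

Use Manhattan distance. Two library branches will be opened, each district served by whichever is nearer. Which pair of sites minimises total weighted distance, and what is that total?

Evaluate every pair (each demand assigned to the nearer of the two):
  {South, West}: total = 1201
  {North, West}: total = 1471
  {East, West}: total = 1831
  {North, South}: total = 2249
  {South, East}: total = 2249
  {North, East}: total = 2831
Best pair: {South, West} with total 1201.

{South, West}, total 1201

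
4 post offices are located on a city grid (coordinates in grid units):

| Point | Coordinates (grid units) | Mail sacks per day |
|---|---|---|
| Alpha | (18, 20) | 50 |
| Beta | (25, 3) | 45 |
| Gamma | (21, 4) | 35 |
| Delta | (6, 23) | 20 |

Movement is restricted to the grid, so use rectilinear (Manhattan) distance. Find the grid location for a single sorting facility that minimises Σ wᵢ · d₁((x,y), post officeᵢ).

(21, 4)

Manhattan distance separates: Σwᵢ(|x−xᵢ|+|y−yᵢ|) = Σwᵢ|x−xᵢ| + Σwᵢ|y−yᵢ|, so x and y are optimised independently as 1-D weighted medians.
Total weight W = 150; half = 75.
x-coordinate, sorted with cumulative weight:
  x=6 (Delta, w=20) cum 20
  x=18 (Alpha, w=50) cum 70
  x=21 (Gamma, w=35) cum 105  ← median
  x=25 (Beta, w=45) cum 150
⇒ x* = 21
y-coordinate, sorted with cumulative weight:
  y=3 (Beta, w=45) cum 45
  y=4 (Gamma, w=35) cum 80  ← median
  y=20 (Alpha, w=50) cum 130
  y=23 (Delta, w=20) cum 150
⇒ y* = 4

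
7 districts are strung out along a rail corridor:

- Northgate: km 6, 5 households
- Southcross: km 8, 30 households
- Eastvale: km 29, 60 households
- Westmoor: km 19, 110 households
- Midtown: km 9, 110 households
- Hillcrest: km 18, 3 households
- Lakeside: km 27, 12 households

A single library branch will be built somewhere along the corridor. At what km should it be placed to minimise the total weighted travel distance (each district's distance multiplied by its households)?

For a sum of weighted absolute distances on a line, the optimum is the weighted median (not the mean). Total weight W = 330; half-weight = 165.
Sort by position and accumulate weight:
  km 6 (Northgate, w=5) → cum 5
  km 8 (Southcross, w=30) → cum 35
  km 9 (Midtown, w=110) → cum 145
  km 18 (Hillcrest, w=3) → cum 148
  km 19 (Westmoor, w=110) → cum 258  ≥ 165 → median here
  km 27 (Lakeside, w=12) → cum 270
  km 29 (Eastvale, w=60) → cum 330
Optimal location: km 19.

x = 19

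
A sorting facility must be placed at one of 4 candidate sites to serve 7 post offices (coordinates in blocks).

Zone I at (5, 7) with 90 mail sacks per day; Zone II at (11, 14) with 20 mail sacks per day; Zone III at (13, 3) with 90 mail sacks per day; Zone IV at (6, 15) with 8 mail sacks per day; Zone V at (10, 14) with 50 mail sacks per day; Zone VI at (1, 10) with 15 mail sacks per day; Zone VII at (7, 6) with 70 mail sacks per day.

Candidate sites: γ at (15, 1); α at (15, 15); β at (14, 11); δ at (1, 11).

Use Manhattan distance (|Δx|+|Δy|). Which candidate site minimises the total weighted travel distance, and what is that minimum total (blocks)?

β, total 3596 blocks

Total weighted distance at each candidate:
  γ (15, 1): total = 4479
  α (15, 15): total = 4827
  β (14, 11): total = 3596
  δ (1, 11): total = 4237
Minimum is at β with total 3596 blocks.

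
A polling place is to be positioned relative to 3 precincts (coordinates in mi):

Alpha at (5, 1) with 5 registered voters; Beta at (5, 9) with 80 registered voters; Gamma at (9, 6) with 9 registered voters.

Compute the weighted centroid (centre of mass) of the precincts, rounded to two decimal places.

(5.38, 8.29)

The minimiser of Σwᵢ‖p−pᵢ‖² is the weighted centroid p* = (Σwᵢpᵢ)/(Σwᵢ).
Σwᵢ = 94.
Σwᵢxᵢ = 5·5 + 80·5 + 9·9 = 506.
Σwᵢyᵢ = 5·1 + 80·9 + 9·6 = 779.
x* = 506/94 = 5.38, y* = 779/94 = 8.29.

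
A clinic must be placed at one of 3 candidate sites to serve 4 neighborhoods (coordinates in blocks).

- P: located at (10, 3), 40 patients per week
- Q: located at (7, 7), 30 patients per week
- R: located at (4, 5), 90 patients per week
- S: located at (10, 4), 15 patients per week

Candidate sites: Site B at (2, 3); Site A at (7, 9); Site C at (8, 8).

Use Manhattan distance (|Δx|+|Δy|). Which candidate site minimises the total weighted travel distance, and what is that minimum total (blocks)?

Site C, total 1060 blocks

Total weighted distance at each candidate:
  Site B (2, 3): total = 1085
  Site A (7, 9): total = 1170
  Site C (8, 8): total = 1060
Minimum is at Site C with total 1060 blocks.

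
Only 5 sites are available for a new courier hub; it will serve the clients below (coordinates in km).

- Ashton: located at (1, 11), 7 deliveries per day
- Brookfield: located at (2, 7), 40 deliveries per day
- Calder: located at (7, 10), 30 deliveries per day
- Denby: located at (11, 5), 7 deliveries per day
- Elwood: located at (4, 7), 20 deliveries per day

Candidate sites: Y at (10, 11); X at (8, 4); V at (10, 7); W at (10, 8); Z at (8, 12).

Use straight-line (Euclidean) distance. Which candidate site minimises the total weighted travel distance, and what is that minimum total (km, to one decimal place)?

Z, total 610.4 km

Total weighted distance at each candidate:
  Y (10, 11): total = 702.4
  X (8, 4): total = 642.2
  V (10, 7): total = 651.9
  W (10, 8): total = 640.9
  Z (8, 12): total = 610.4
Minimum is at Z with total 610.4 km.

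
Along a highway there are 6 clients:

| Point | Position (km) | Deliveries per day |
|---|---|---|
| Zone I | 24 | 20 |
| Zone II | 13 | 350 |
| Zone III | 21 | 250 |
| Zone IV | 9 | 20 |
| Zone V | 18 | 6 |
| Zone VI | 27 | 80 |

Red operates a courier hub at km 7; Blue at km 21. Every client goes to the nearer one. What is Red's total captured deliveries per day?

The indifferent point is the midpoint (7+21)/2 = 14; clients left of it (closer to Red at 7) go to Red, those right go to Blue.
  Zone IV at 9 (w=20) → Red
  Zone II at 13 (w=350) → Red
  Zone V at 18 (w=6) → Blue
  Zone III at 21 (w=250) → Blue
  Zone I at 24 (w=20) → Blue
  Zone VI at 27 (w=80) → Blue
Red captures 370; Blue captures 356.

370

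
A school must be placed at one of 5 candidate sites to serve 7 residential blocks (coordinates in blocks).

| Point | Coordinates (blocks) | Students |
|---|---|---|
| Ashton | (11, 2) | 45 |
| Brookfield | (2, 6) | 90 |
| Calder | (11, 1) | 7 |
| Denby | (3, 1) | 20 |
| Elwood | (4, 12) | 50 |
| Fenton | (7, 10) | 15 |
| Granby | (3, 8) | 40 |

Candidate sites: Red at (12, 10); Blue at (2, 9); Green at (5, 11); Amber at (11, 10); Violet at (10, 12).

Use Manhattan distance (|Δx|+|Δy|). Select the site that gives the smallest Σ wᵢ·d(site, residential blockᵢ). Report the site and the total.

Total weighted distance at each candidate:
  Red (12, 10): total = 3110
  Blue (2, 9): total = 1709
  Green (5, 11): total = 2092
  Amber (11, 10): total = 2843
  Violet (10, 12): total = 3014
Minimum is at Blue with total 1709 blocks.

Blue, total 1709 blocks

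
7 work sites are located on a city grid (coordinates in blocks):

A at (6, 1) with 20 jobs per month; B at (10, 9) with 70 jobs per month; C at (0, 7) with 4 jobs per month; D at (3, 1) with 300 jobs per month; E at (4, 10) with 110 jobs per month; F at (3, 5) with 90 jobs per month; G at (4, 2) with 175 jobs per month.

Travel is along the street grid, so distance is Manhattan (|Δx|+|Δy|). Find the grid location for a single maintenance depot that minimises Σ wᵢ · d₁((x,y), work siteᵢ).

Manhattan distance separates: Σwᵢ(|x−xᵢ|+|y−yᵢ|) = Σwᵢ|x−xᵢ| + Σwᵢ|y−yᵢ|, so x and y are optimised independently as 1-D weighted medians.
Total weight W = 769; half = 384.5.
x-coordinate, sorted with cumulative weight:
  x=0 (C, w=4) cum 4
  x=3 (D, w=300) cum 304
  x=3 (F, w=90) cum 394  ← median
  x=4 (E, w=110) cum 504
  x=4 (G, w=175) cum 679
  x=6 (A, w=20) cum 699
  x=10 (B, w=70) cum 769
⇒ x* = 3
y-coordinate, sorted with cumulative weight:
  y=1 (A, w=20) cum 20
  y=1 (D, w=300) cum 320
  y=2 (G, w=175) cum 495  ← median
  y=5 (F, w=90) cum 585
  y=7 (C, w=4) cum 589
  y=9 (B, w=70) cum 659
  y=10 (E, w=110) cum 769
⇒ y* = 2

(3, 2)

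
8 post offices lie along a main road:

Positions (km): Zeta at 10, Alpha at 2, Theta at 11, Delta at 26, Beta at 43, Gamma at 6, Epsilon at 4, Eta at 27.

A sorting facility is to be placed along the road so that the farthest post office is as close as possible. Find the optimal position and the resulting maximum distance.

location 22.5, max distance 20.5

The 1-center on a line is the midpoint of the two extreme points: leftmost at 2, rightmost at 43.
Optimal location = (2 + 43)/2 = 22.5; maximum distance = (43 − 2)/2 = 20.5.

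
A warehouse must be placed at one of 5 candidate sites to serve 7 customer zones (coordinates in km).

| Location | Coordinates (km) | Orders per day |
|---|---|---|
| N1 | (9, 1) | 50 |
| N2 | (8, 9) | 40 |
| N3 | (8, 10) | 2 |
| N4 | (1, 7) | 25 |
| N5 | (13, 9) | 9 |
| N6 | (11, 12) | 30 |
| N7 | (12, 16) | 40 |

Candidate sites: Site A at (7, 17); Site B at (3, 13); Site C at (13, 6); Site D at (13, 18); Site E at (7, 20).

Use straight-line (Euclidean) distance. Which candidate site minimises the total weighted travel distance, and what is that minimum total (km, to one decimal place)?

Site C, total 1486.0 km

Total weighted distance at each candidate:
  Site A (7, 17): total = 1920.5
  Site B (3, 13): total = 1815.0
  Site C (13, 6): total = 1486.0
  Site D (13, 18): total = 2071.1
  Site E (7, 20): total = 2412.3
Minimum is at Site C with total 1486.0 km.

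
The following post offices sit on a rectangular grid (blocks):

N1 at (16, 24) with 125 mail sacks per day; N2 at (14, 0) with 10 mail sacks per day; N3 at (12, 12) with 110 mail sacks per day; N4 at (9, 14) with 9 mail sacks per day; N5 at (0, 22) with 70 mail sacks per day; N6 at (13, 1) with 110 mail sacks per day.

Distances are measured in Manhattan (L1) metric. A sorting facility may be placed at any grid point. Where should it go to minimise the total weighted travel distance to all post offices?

(13, 12)

Manhattan distance separates: Σwᵢ(|x−xᵢ|+|y−yᵢ|) = Σwᵢ|x−xᵢ| + Σwᵢ|y−yᵢ|, so x and y are optimised independently as 1-D weighted medians.
Total weight W = 434; half = 217.
x-coordinate, sorted with cumulative weight:
  x=0 (N5, w=70) cum 70
  x=9 (N4, w=9) cum 79
  x=12 (N3, w=110) cum 189
  x=13 (N6, w=110) cum 299  ← median
  x=14 (N2, w=10) cum 309
  x=16 (N1, w=125) cum 434
⇒ x* = 13
y-coordinate, sorted with cumulative weight:
  y=0 (N2, w=10) cum 10
  y=1 (N6, w=110) cum 120
  y=12 (N3, w=110) cum 230  ← median
  y=14 (N4, w=9) cum 239
  y=22 (N5, w=70) cum 309
  y=24 (N1, w=125) cum 434
⇒ y* = 12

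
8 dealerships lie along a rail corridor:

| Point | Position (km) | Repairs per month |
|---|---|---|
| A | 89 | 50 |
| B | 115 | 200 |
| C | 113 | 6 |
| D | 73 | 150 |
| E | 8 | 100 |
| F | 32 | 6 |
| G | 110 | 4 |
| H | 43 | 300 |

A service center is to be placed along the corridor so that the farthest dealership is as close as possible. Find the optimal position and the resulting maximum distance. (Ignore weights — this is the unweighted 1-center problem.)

location 61.5, max distance 53.5

The 1-center on a line is the midpoint of the two extreme points: leftmost at 8, rightmost at 115.
Optimal location = (8 + 115)/2 = 61.5; maximum distance = (115 − 8)/2 = 53.5.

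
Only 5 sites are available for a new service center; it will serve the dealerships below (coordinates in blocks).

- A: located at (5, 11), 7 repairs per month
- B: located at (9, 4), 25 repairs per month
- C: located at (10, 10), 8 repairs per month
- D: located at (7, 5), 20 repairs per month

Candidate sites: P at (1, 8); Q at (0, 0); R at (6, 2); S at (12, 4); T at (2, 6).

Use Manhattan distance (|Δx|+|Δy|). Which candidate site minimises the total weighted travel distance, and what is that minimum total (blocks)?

Total weighted distance at each candidate:
  P (1, 8): total = 617
  Q (0, 0): total = 837
  R (6, 2): total = 371
  S (12, 4): total = 357
  T (2, 6): total = 497
Minimum is at S with total 357 blocks.

S, total 357 blocks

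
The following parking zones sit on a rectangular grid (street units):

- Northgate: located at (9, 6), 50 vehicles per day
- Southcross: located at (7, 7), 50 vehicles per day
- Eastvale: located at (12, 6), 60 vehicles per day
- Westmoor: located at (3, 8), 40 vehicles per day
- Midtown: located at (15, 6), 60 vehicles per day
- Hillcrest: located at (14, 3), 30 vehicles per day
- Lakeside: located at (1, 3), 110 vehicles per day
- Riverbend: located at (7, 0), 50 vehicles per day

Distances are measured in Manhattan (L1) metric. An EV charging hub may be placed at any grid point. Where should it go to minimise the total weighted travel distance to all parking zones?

(7, 6)

Manhattan distance separates: Σwᵢ(|x−xᵢ|+|y−yᵢ|) = Σwᵢ|x−xᵢ| + Σwᵢ|y−yᵢ|, so x and y are optimised independently as 1-D weighted medians.
Total weight W = 450; half = 225.
x-coordinate, sorted with cumulative weight:
  x=1 (Lakeside, w=110) cum 110
  x=3 (Westmoor, w=40) cum 150
  x=7 (Southcross, w=50) cum 200
  x=7 (Riverbend, w=50) cum 250  ← median
  x=9 (Northgate, w=50) cum 300
  x=12 (Eastvale, w=60) cum 360
  x=14 (Hillcrest, w=30) cum 390
  x=15 (Midtown, w=60) cum 450
⇒ x* = 7
y-coordinate, sorted with cumulative weight:
  y=0 (Riverbend, w=50) cum 50
  y=3 (Hillcrest, w=30) cum 80
  y=3 (Lakeside, w=110) cum 190
  y=6 (Northgate, w=50) cum 240  ← median
  y=6 (Eastvale, w=60) cum 300
  y=6 (Midtown, w=60) cum 360
  y=7 (Southcross, w=50) cum 410
  y=8 (Westmoor, w=40) cum 450
⇒ y* = 6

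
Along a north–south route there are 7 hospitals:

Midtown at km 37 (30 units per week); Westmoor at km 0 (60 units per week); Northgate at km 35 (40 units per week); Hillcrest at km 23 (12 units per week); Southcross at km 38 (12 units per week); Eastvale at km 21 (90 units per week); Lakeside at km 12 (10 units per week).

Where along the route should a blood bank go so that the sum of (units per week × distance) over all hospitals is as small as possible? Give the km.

x = 21

For a sum of weighted absolute distances on a line, the optimum is the weighted median (not the mean). Total weight W = 254; half-weight = 127.
Sort by position and accumulate weight:
  km 0 (Westmoor, w=60) → cum 60
  km 12 (Lakeside, w=10) → cum 70
  km 21 (Eastvale, w=90) → cum 160  ≥ 127 → median here
  km 23 (Hillcrest, w=12) → cum 172
  km 35 (Northgate, w=40) → cum 212
  km 37 (Midtown, w=30) → cum 242
  km 38 (Southcross, w=12) → cum 254
Optimal location: km 21.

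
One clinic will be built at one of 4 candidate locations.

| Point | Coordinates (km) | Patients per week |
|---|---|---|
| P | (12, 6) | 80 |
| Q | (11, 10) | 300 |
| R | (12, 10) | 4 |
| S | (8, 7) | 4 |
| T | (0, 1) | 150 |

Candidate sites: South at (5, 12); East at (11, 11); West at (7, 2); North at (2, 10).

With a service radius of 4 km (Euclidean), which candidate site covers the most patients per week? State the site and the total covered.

East, covering 304

Coverage radius r = 4 km; a point is covered iff (Δx)²+(Δy)² ≤ 4² = 16.
  South (5, 12): covers {none} → 0
  East (11, 11): covers {Q, R} → 304
  West (7, 2): covers {none} → 0
  North (2, 10): covers {none} → 0
Maximum coverage at East: 304 patients per week.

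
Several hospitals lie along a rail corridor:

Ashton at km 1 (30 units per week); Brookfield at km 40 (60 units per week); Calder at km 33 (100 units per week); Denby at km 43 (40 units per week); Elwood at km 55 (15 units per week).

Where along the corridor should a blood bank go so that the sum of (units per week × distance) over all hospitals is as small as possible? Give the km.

x = 33

For a sum of weighted absolute distances on a line, the optimum is the weighted median (not the mean). Total weight W = 245; half-weight = 122.5.
Sort by position and accumulate weight:
  km 1 (Ashton, w=30) → cum 30
  km 33 (Calder, w=100) → cum 130  ≥ 122.5 → median here
  km 40 (Brookfield, w=60) → cum 190
  km 43 (Denby, w=40) → cum 230
  km 55 (Elwood, w=15) → cum 245
Optimal location: km 33.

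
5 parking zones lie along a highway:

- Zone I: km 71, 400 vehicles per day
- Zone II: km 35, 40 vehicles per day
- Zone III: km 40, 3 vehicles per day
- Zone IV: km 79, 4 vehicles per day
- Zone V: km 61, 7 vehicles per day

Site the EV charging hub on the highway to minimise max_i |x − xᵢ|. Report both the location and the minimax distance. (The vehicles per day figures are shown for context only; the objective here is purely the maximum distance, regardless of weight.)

location 57, max distance 22

The 1-center on a line is the midpoint of the two extreme points: leftmost at 35, rightmost at 79.
Optimal location = (35 + 79)/2 = 57; maximum distance = (79 − 35)/2 = 22.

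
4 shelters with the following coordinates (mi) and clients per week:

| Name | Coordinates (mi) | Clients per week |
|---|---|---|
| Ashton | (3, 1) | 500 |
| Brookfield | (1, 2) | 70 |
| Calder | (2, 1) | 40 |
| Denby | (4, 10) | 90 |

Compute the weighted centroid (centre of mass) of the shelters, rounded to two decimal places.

(2.87, 2.26)

The minimiser of Σwᵢ‖p−pᵢ‖² is the weighted centroid p* = (Σwᵢpᵢ)/(Σwᵢ).
Σwᵢ = 700.
Σwᵢxᵢ = 500·3 + 70·1 + 40·2 + 90·4 = 2010.
Σwᵢyᵢ = 500·1 + 70·2 + 40·1 + 90·10 = 1580.
x* = 2010/700 = 2.87, y* = 1580/700 = 2.26.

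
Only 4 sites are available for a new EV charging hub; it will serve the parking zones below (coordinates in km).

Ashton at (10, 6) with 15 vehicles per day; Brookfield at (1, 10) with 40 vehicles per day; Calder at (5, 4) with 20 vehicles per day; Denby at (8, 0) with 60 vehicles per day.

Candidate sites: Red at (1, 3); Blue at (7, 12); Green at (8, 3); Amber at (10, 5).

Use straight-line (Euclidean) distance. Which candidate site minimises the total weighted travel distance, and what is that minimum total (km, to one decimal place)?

Green, total 693.3 km

Total weighted distance at each candidate:
  Red (1, 3): total = 961.7
  Blue (7, 12): total = 1241.0
  Green (8, 3): total = 693.3
  Amber (10, 5): total = 851.9
Minimum is at Green with total 693.3 km.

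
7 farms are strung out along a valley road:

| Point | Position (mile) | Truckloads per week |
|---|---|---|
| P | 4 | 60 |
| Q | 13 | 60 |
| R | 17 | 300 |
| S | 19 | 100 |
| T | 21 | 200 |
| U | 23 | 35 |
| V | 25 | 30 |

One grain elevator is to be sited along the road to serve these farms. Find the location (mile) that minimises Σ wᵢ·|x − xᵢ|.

For a sum of weighted absolute distances on a line, the optimum is the weighted median (not the mean). Total weight W = 785; half-weight = 392.5.
Sort by position and accumulate weight:
  mile 4 (P, w=60) → cum 60
  mile 13 (Q, w=60) → cum 120
  mile 17 (R, w=300) → cum 420  ≥ 392.5 → median here
  mile 19 (S, w=100) → cum 520
  mile 21 (T, w=200) → cum 720
  mile 23 (U, w=35) → cum 755
  mile 25 (V, w=30) → cum 785
Optimal location: mile 17.

x = 17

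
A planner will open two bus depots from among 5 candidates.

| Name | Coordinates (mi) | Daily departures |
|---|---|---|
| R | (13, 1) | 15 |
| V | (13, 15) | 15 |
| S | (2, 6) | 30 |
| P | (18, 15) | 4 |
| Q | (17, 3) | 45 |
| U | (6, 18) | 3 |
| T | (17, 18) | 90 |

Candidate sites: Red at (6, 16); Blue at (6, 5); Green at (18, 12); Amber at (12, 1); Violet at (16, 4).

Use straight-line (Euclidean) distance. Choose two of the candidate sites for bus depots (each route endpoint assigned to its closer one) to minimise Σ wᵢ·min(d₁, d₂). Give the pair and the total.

{Green, Violet}, total 1238.7

Evaluate every pair (each demand assigned to the nearer of the two):
  {Green, Violet}: total = 1238.7
  {Green, Amber}: total = 1279.9
  {Blue, Green}: total = 1338.0
  {Red, Green}: total = 1564.8
  {Red, Violet}: total = 1613.4
  {Red, Amber}: total = 1746.9
  {Blue, Violet}: total = 1768.9
  {Red, Blue}: total = 1914.2
  {Amber, Violet}: total = 1944.6
  {Blue, Amber}: total = 2196.7
Best pair: {Green, Violet} with total 1238.7.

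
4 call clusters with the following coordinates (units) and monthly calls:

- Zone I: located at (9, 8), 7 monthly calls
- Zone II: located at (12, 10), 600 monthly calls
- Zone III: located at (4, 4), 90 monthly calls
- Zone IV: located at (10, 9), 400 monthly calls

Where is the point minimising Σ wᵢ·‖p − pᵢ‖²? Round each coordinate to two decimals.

The minimiser of Σwᵢ‖p−pᵢ‖² is the weighted centroid p* = (Σwᵢpᵢ)/(Σwᵢ).
Σwᵢ = 1097.
Σwᵢxᵢ = 7·9 + 600·12 + 90·4 + 400·10 = 11623.
Σwᵢyᵢ = 7·8 + 600·10 + 90·4 + 400·9 = 10016.
x* = 11623/1097 = 10.60, y* = 10016/1097 = 9.13.

(10.60, 9.13)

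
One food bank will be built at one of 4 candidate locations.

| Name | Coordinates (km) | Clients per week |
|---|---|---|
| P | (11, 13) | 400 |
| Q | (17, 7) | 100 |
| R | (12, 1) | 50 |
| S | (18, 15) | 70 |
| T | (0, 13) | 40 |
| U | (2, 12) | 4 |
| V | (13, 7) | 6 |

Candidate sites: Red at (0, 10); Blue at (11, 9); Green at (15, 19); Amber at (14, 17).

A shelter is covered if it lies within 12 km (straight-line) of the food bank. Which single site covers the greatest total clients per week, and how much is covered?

Coverage radius r = 12 km; a point is covered iff (Δx)²+(Δy)² ≤ 12² = 144.
  Red (0, 10): covers {P, T, U} → 444
  Blue (11, 9): covers {P, Q, R, S, T, U, V} → 670
  Green (15, 19): covers {P, S} → 470
  Amber (14, 17): covers {P, Q, S, V} → 576
Maximum coverage at Blue: 670 clients per week.

Blue, covering 670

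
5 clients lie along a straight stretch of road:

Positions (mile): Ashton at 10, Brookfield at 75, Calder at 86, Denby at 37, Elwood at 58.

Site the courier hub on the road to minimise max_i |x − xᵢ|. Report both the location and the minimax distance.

The 1-center on a line is the midpoint of the two extreme points: leftmost at 10, rightmost at 86.
Optimal location = (10 + 86)/2 = 48; maximum distance = (86 − 10)/2 = 38.

location 48, max distance 38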